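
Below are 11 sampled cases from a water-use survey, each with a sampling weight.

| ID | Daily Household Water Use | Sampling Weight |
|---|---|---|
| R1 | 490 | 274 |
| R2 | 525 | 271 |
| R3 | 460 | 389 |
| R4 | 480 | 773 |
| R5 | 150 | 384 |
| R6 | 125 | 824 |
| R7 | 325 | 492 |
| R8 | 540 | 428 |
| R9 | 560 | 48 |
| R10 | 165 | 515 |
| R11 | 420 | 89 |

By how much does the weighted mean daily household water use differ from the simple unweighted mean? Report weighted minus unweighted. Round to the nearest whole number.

Unweighted sum = 490 + 525 + 460 + 480 + 150 + 125 + 325 + 540 + 560 + 165 + 420 = 4240
Unweighted mean = 4240 / 11 = 385.45455
Weighted sum = 490×274 + 525×271 + 460×389 + 480×773 + 150×384 + 125×824 + 325×492 + 540×428 + 560×48 + 165×515 + 420×89
  = 134260 + 142275 + 178940 + 371040 + 57600 + 103000 + 159900 + 231120 + 26880 + 84975 + 37380 = 1527370
Sum of weights = 274 + 271 + 389 + 773 + 384 + 824 + 492 + 428 + 48 + 515 + 89 = 4487
Weighted mean = 1527370 / 4487 = 340.39893
Difference (weighted minus unweighted) = -45.055615

-45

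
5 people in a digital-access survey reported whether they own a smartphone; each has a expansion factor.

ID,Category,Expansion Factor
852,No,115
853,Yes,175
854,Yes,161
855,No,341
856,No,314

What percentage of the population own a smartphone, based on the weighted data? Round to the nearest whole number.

Sum of weights for 'Yes' = 175 + 161 = 336
Total weight = 115 + 175 + 161 + 341 + 314 = 1106
Weighted proportion = 336 / 1106 = 0.30379747 → 30.379747%

30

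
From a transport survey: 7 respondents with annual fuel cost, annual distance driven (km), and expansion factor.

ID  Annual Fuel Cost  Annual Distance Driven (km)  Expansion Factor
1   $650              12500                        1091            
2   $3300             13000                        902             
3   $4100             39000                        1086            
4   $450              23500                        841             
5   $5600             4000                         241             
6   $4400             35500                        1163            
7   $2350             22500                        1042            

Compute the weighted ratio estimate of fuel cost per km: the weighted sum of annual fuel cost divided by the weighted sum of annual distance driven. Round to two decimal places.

Σ wᵢ·y = 650×1091 + 3300×902 + 4100×1086 + 450×841 + 5600×241 + 4400×1163 + 2350×1042
  = 709150 + 2976600 + 4452600 + 378450 + 1349600 + 5117200 + 2448700 = 17432300
Σ wᵢ·x = 12500×1091 + 13000×902 + 39000×1086 + 23500×841 + 4000×241 + 35500×1163 + 22500×1042
  = 13637500 + 11726000 + 42354000 + 19763500 + 964000 + 41286500 + 23445000 = 153176500
Ratio = 17432300 / 153176500 = 0.11380532

0.11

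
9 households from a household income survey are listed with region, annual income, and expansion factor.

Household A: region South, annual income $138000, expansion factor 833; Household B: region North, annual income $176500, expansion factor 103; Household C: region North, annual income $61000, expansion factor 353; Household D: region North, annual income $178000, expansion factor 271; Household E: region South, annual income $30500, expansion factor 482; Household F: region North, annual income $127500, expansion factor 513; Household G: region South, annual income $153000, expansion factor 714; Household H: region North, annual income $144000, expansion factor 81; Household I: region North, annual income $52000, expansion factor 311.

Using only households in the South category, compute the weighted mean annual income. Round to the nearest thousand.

South rows: A, E, G
Weighted sum = 138000×833 + 30500×482 + 153000×714
  = 238897000
Sum of weights = 833 + 482 + 714 = 2029
Weighted mean = 238897000 / 2029 = 117741.25

118000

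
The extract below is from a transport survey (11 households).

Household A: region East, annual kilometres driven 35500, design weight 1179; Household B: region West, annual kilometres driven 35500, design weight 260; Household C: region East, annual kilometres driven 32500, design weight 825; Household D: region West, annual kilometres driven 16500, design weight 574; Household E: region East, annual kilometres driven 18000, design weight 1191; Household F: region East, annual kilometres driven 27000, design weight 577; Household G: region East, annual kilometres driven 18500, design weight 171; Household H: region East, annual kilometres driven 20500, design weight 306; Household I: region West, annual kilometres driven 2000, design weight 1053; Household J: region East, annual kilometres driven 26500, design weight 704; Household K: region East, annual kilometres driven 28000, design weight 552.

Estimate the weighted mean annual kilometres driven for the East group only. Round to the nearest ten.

East rows: A, C, E, F, G, H, J, K
Weighted sum = 35500×1179 + 32500×825 + 18000×1191 + 27000×577 + 18500×171 + 20500×306 + 26500×704 + 28000×552
  = 41854500 + 26812500 + 21438000 + 15579000 + 3163500 + 6273000 + 18656000 + 15456000 = 149232500
Sum of weights = 1179 + 825 + 1191 + 577 + 171 + 306 + 704 + 552 = 5505
Weighted mean = 149232500 / 5505 = 27108.538

27110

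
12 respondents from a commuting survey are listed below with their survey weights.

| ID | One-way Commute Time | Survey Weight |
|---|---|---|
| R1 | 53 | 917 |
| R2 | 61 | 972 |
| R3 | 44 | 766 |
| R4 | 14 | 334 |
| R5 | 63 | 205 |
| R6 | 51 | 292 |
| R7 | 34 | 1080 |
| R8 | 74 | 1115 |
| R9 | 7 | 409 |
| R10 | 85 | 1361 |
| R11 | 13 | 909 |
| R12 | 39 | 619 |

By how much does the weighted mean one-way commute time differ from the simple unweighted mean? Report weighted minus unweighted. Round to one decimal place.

Unweighted sum = 53 + 61 + 44 + 14 + 63 + 51 + 34 + 74 + 7 + 85 + 13 + 39 = 538
Unweighted mean = 538 / 12 = 44.833333
Weighted sum = 53×917 + 61×972 + 44×766 + 14×334 + 63×205 + 51×292 + 34×1080 + 74×1115 + 7×409 + 85×1361 + 13×909 + 39×619
  = 447816
Sum of weights = 917 + 972 + 766 + 334 + 205 + 292 + 1080 + 1115 + 409 + 1361 + 909 + 619 = 8979
Weighted mean = 447816 / 8979 = 49.873705
Difference (weighted minus unweighted) = 5.040372

5.0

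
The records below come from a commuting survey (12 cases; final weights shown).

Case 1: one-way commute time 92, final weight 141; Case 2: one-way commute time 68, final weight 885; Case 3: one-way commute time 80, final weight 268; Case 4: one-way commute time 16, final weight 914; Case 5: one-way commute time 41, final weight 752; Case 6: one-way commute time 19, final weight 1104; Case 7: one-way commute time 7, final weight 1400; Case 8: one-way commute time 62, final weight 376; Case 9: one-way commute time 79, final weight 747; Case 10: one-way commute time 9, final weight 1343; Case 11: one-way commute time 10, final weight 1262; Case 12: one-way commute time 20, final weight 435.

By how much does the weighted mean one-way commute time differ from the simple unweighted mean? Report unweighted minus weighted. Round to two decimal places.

Unweighted sum = 92 + 68 + 80 + 16 + 41 + 19 + 7 + 62 + 79 + 9 + 10 + 20 = 503
Unweighted mean = 503 / 12 = 41.916667
Weighted sum = 92×141 + 68×885 + 80×268 + 16×914 + 41×752 + 19×1104 + 7×1400 + 62×376 + 79×747 + 9×1343 + 10×1262 + 20×435
  = 286556
Sum of weights = 141 + 885 + 268 + 914 + 752 + 1104 + 1400 + 376 + 747 + 1343 + 1262 + 435 = 9627
Weighted mean = 286556 / 9627 = 29.765867
Difference (unweighted minus weighted) = 12.1508

12.15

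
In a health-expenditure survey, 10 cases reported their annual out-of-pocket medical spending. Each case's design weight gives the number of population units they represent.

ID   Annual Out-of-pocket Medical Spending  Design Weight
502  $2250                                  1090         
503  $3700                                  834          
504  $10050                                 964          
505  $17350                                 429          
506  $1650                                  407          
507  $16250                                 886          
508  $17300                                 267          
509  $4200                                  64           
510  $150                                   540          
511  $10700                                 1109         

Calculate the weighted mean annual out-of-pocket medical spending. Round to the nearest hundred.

8300

Weighted sum = 2250×1090 + 3700×834 + 10050×964 + 17350×429 + 1650×407 + 16250×886 + 17300×267 + 4200×64 + 150×540 + 10700×1109
  = 54573900
Sum of weights = 1090 + 834 + 964 + 429 + 407 + 886 + 267 + 64 + 540 + 1109 = 6590
Weighted mean = 54573900 / 6590 = 8281.3202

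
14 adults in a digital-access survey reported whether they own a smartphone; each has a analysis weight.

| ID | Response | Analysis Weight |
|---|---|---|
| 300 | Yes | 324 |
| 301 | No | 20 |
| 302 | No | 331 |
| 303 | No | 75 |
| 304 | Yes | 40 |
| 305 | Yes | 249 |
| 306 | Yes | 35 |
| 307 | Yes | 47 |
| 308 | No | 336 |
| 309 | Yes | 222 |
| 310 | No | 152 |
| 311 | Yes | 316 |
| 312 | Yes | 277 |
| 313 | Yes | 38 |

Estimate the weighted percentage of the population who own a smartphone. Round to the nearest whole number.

63

Sum of weights for 'Yes' = 324 + 40 + 249 + 35 + 47 + 222 + 316 + 277 + 38 = 1548
Total weight = 2462
Weighted proportion = 1548 / 2462 = 0.62875711 → 62.875711%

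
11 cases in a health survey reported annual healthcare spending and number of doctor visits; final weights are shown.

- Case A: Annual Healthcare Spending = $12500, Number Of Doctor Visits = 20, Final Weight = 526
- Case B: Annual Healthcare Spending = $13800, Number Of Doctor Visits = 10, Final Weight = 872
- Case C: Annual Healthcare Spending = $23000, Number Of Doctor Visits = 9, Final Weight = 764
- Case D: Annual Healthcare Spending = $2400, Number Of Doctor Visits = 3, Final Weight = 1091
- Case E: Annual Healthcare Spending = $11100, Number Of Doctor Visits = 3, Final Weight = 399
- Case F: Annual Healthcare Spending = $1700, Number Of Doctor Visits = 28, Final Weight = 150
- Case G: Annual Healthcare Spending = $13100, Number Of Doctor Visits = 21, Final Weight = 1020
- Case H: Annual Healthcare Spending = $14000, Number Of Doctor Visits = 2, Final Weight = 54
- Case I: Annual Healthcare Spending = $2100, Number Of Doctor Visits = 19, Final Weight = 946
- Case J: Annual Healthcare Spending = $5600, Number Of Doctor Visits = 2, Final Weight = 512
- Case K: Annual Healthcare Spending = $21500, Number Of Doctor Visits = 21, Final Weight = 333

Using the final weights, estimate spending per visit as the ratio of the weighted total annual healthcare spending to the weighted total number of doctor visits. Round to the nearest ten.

Σ wᵢ·y = 12500×526 + 13800×872 + 23000×764 + 2400×1091 + 11100×399 + 1700×150 + 13100×1020 + 14000×54 + 2100×946 + 5600×512 + 21500×333
  = 69614200
Σ wᵢ·x = 20×526 + 10×872 + 9×764 + 3×1091 + 3×399 + 28×150 + 21×1020 + 2×54 + 19×946 + 2×512 + 21×333
  = 82305
Ratio = 69614200 / 82305 = 845.80767

850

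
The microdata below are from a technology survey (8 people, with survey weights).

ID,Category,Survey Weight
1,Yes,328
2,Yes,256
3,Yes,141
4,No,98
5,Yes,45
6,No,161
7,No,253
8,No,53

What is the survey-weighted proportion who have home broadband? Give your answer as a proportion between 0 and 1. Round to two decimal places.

Sum of weights for 'Yes' = 328 + 256 + 141 + 45 = 770
Total weight = 328 + 256 + 141 + 98 + 45 + 161 + 253 + 53 = 1335
Weighted proportion = 770 / 1335 = 0.57677903

0.58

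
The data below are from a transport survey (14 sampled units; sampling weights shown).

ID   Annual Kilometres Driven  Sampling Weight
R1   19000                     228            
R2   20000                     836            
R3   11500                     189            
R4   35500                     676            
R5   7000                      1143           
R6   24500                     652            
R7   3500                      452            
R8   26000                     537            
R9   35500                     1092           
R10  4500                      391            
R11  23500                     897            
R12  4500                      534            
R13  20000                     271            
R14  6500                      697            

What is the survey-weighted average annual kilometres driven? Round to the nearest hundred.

Weighted sum = 160701000
Sum of weights = 8595
Weighted mean = 160701000 / 8595 = 18697.033

18700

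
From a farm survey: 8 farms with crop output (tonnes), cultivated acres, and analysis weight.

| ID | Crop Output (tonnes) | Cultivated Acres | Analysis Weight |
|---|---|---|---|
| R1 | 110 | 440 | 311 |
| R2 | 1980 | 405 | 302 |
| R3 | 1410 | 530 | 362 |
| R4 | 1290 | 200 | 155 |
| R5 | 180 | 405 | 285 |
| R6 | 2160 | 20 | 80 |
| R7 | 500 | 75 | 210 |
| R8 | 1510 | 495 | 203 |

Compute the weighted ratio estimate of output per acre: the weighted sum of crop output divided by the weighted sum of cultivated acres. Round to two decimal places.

2.77

Σ wᵢ·y = 110×311 + 1980×302 + 1410×362 + 1290×155 + 180×285 + 2160×80 + 500×210 + 1510×203
  = 1978170
Σ wᵢ·x = 440×311 + 405×302 + 530×362 + 200×155 + 405×285 + 20×80 + 75×210 + 495×203
  = 136840 + 122310 + 191860 + 31000 + 115425 + 1600 + 15750 + 100485 = 715270
Ratio = 1978170 / 715270 = 2.765627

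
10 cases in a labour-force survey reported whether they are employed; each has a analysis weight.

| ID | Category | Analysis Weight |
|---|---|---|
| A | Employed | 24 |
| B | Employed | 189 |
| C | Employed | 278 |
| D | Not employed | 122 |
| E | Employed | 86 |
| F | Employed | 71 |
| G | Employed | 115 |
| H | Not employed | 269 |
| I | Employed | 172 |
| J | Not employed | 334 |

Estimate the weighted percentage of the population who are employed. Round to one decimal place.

Sum of weights for 'Employed' = 24 + 189 + 278 + 86 + 71 + 115 + 172 = 935
Total weight = 24 + 189 + 278 + 122 + 86 + 71 + 115 + 269 + 172 + 334 = 1660
Weighted proportion = 935 / 1660 = 0.56325301 → 56.325301%

56.3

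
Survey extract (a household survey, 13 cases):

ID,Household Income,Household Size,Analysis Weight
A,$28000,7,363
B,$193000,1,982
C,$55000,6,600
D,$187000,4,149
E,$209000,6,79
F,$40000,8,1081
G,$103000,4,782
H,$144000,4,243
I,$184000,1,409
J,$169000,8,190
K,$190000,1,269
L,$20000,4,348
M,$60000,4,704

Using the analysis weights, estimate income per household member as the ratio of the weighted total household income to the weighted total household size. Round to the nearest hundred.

Σ wᵢ·y = 643518000
Σ wᵢ·x = 27347
Ratio = 643518000 / 27347 = 23531.576

23500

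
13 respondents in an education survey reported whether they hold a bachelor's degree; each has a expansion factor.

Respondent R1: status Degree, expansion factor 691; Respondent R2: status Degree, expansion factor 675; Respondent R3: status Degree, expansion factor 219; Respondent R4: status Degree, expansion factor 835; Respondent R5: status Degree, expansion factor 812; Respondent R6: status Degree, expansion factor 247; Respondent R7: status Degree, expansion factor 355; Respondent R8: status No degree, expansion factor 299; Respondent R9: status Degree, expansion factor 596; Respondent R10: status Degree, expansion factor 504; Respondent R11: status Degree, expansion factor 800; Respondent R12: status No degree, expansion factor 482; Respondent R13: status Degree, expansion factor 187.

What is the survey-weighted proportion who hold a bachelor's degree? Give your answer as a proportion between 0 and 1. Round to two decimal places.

Sum of weights for 'Degree' = 691 + 675 + 219 + 835 + 812 + 247 + 355 + 596 + 504 + 800 + 187 = 5921
Total weight = 6702
Weighted proportion = 5921 / 6702 = 0.88346762

0.88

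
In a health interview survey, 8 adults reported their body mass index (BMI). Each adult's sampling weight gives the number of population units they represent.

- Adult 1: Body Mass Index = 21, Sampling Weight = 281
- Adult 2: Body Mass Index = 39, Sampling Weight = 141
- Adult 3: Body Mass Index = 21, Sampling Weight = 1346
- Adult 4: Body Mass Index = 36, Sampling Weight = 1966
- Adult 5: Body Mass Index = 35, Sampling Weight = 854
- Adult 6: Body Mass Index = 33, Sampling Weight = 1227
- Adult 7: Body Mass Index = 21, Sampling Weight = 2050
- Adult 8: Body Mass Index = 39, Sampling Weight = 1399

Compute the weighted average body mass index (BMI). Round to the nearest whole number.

30

Weighted sum = 21×281 + 39×141 + 21×1346 + 36×1966 + 35×854 + 33×1227 + 21×2050 + 39×1399
  = 5901 + 5499 + 28266 + 70776 + 29890 + 40491 + 43050 + 54561 = 278434
Sum of weights = 281 + 141 + 1346 + 1966 + 854 + 1227 + 2050 + 1399 = 9264
Weighted mean = 278434 / 9264 = 30.055484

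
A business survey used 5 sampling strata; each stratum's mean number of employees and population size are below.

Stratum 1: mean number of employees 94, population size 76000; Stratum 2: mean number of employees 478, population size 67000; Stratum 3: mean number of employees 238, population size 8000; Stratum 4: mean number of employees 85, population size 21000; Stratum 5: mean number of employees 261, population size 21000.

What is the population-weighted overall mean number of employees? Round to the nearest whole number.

250

Σ Nₕ·x̄ₕ = 94×76000 + 478×67000 + 238×8000 + 85×21000 + 261×21000
  = 48340000
Σ Nₕ = 76000 + 67000 + 8000 + 21000 + 21000 = 193000
Overall mean = 48340000 / 193000 = 250.46632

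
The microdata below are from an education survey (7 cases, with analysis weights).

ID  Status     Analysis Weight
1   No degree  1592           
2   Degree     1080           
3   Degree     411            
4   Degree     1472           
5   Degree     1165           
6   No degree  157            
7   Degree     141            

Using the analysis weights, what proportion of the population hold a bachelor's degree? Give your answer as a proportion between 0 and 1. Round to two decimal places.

0.71

Sum of weights for 'Degree' = 1080 + 411 + 1472 + 1165 + 141 = 4269
Total weight = 1592 + 1080 + 411 + 1472 + 1165 + 157 + 141 = 6018
Weighted proportion = 4269 / 6018 = 0.70937188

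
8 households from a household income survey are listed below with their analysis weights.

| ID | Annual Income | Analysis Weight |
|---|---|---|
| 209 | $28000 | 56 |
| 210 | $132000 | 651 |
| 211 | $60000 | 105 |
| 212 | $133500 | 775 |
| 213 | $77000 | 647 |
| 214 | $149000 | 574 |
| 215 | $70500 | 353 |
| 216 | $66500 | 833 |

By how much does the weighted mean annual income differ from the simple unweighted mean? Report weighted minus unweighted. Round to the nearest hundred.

Unweighted sum = 716500
Unweighted mean = 716500 / 8 = 89562.5
Weighted sum = 28000×56 + 132000×651 + 60000×105 + 133500×775 + 77000×647 + 149000×574 + 70500×353 + 66500×833
  = 1568000 + 85932000 + 6300000 + 103462500 + 49819000 + 85526000 + 24886500 + 55394500 = 412888500
Sum of weights = 56 + 651 + 105 + 775 + 647 + 574 + 353 + 833 = 3994
Weighted mean = 412888500 / 3994 = 103377.19
Difference (weighted minus unweighted) = 13814.691

13800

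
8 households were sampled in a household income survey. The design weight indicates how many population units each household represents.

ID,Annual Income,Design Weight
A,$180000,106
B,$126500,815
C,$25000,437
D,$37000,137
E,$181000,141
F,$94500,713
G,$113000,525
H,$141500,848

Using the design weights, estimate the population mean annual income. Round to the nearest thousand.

Weighted sum = 180000×106 + 126500×815 + 25000×437 + 37000×137 + 181000×141 + 94500×713 + 113000×525 + 141500×848
  = 19080000 + 103097500 + 10925000 + 5069000 + 25521000 + 67378500 + 59325000 + 119992000 = 410388000
Sum of weights = 106 + 815 + 437 + 137 + 141 + 713 + 525 + 848 = 3722
Weighted mean = 410388000 / 3722 = 110260.08

110000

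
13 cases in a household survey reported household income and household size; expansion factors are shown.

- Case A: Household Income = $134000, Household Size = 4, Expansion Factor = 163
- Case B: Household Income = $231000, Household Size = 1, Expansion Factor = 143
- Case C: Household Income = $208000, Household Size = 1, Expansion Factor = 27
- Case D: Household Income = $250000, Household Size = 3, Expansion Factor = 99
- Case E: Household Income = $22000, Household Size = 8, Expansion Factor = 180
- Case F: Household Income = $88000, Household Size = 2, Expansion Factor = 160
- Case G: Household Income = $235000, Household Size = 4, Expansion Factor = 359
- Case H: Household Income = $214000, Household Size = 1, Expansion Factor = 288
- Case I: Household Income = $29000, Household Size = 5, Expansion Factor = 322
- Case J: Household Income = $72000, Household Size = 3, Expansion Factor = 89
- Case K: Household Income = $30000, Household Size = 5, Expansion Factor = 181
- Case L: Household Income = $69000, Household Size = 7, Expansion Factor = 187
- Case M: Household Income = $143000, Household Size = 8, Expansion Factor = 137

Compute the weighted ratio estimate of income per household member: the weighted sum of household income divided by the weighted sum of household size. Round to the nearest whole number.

Σ wᵢ·y = 302948000
Σ wᵢ·x = 9790
Ratio = 302948000 / 9790 = 30944.637

30945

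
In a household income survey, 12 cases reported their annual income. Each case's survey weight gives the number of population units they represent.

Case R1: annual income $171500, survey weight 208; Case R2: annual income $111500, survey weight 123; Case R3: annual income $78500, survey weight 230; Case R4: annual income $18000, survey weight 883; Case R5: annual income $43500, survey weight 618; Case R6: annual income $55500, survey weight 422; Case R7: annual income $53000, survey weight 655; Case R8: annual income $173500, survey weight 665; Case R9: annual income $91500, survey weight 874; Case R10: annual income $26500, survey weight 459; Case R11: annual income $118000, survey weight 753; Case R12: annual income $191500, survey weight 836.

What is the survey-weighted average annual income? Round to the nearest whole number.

92895

Weighted sum = 171500×208 + 111500×123 + 78500×230 + 18000×883 + 43500×618 + 55500×422 + 53000×655 + 173500×665 + 91500×874 + 26500×459 + 118000×753 + 191500×836
  = 624814500
Sum of weights = 6726
Weighted mean = 624814500 / 6726 = 92895.406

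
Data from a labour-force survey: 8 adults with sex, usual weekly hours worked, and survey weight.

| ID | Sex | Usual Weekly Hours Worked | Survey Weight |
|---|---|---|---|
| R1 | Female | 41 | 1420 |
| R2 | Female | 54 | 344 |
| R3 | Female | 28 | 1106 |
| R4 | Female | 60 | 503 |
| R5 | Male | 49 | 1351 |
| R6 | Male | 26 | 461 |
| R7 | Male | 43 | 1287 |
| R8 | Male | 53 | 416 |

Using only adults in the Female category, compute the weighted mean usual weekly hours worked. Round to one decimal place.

40.9

Female rows: R1, R2, R3, R4
Weighted sum = 41×1420 + 54×344 + 28×1106 + 60×503
  = 58220 + 18576 + 30968 + 30180 = 137944
Sum of weights = 1420 + 344 + 1106 + 503 = 3373
Weighted mean = 137944 / 3373 = 40.896531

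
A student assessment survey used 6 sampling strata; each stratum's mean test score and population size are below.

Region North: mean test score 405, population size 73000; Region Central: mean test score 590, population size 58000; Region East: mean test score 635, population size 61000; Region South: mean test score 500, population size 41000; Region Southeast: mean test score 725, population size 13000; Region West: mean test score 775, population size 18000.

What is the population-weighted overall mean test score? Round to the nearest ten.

550

Σ Nₕ·x̄ₕ = 405×73000 + 590×58000 + 635×61000 + 500×41000 + 725×13000 + 775×18000
  = 29565000 + 34220000 + 38735000 + 20500000 + 9425000 + 13950000 = 146395000
Σ Nₕ = 73000 + 58000 + 61000 + 41000 + 13000 + 18000 = 264000
Overall mean = 146395000 / 264000 = 554.52652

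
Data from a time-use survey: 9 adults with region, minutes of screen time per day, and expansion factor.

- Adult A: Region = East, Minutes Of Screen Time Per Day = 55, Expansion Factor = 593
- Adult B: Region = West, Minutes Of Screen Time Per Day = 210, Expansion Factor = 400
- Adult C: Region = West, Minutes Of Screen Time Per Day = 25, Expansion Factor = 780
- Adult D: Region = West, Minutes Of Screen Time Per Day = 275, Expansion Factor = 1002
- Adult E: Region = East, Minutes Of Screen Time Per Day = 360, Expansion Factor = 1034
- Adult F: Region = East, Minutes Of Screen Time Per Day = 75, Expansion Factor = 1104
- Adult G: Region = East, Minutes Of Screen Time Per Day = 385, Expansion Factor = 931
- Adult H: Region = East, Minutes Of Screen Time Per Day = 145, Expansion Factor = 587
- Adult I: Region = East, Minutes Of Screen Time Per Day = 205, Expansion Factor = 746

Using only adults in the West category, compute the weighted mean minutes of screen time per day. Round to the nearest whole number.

174

West rows: B, C, D
Weighted sum = 379050
Sum of weights = 400 + 780 + 1002 = 2182
Weighted mean = 379050 / 2182 = 173.71677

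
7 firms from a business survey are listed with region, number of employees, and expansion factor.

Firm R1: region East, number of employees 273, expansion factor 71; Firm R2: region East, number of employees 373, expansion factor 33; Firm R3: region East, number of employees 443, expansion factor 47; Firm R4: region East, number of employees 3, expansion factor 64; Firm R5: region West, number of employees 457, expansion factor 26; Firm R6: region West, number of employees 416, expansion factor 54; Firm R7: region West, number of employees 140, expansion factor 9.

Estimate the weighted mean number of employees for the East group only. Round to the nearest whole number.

245

East rows: R1, R2, R3, R4
Weighted sum = 273×71 + 373×33 + 443×47 + 3×64
  = 19383 + 12309 + 20821 + 192 = 52705
Sum of weights = 71 + 33 + 47 + 64 = 215
Weighted mean = 52705 / 215 = 245.13953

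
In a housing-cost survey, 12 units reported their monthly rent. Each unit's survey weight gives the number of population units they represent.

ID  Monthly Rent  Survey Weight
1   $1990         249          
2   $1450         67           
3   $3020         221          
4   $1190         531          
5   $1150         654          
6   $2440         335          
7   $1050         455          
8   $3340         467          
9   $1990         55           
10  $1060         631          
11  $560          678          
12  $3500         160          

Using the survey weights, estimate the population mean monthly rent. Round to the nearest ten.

1600

Weighted sum = 1990×249 + 1450×67 + 3020×221 + 1190×531 + 1150×654 + 2440×335 + 1050×455 + 3340×467 + 1990×55 + 1060×631 + 560×678 + 3500×160
  = 495510 + 97150 + 667420 + 631890 + 752100 + 817400 + 477750 + 1559780 + 109450 + 668860 + 379680 + 560000 = 7216990
Sum of weights = 249 + 67 + 221 + 531 + 654 + 335 + 455 + 467 + 55 + 631 + 678 + 160 = 4503
Weighted mean = 7216990 / 4503 = 1602.7071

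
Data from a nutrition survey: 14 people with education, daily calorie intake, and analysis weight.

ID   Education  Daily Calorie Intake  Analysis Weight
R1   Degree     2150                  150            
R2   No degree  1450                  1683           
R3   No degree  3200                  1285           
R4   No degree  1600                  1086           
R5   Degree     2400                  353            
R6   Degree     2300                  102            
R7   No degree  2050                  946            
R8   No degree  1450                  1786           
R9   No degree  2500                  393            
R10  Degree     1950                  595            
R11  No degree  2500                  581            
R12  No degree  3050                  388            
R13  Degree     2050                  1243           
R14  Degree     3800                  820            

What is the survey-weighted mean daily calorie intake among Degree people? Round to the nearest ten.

2520

Degree rows: R1, R5, R6, R10, R13, R14
Weighted sum = 2150×150 + 2400×353 + 2300×102 + 1950×595 + 2050×1243 + 3800×820
  = 322500 + 847200 + 234600 + 1160250 + 2548150 + 3116000 = 8228700
Sum of weights = 150 + 353 + 102 + 595 + 1243 + 820 = 3263
Weighted mean = 8228700 / 3263 = 2521.8204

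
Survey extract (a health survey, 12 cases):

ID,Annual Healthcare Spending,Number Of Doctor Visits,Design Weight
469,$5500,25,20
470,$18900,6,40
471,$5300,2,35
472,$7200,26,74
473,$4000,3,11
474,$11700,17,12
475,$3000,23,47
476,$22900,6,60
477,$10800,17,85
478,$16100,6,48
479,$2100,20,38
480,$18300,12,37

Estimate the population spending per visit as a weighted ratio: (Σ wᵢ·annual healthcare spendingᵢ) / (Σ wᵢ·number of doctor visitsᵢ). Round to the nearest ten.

780

Σ wᵢ·y = 5500×20 + 18900×40 + 5300×35 + 7200×74 + 4000×11 + 11700×12 + 3000×47 + 22900×60 + 10800×85 + 16100×48 + 2100×38 + 18300×37
  = 110000 + 756000 + 185500 + 532800 + 44000 + 140400 + 141000 + 1374000 + 918000 + 772800 + 79800 + 677100 = 5731400
Σ wᵢ·x = 25×20 + 6×40 + 2×35 + 26×74 + 3×11 + 17×12 + 23×47 + 6×60 + 17×85 + 6×48 + 20×38 + 12×37
  = 500 + 240 + 70 + 1924 + 33 + 204 + 1081 + 360 + 1445 + 288 + 760 + 444 = 7349
Ratio = 5731400 / 7349 = 779.88842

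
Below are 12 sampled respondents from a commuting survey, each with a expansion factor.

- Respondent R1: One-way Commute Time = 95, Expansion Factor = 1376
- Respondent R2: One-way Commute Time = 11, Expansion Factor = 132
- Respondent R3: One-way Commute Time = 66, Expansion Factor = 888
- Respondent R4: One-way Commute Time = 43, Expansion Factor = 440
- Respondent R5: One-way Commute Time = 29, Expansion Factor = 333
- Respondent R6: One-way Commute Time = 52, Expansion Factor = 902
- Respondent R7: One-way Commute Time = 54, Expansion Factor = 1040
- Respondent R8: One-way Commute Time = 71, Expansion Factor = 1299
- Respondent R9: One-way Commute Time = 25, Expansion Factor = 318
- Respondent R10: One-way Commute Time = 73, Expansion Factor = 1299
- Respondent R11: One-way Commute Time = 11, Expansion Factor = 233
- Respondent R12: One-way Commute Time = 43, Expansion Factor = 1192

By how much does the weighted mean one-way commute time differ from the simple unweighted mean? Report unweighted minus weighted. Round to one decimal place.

Unweighted sum = 95 + 11 + 66 + 43 + 29 + 52 + 54 + 71 + 25 + 73 + 11 + 43 = 573
Unweighted mean = 573 / 12 = 47.75
Weighted sum = 95×1376 + 11×132 + 66×888 + 43×440 + 29×333 + 52×902 + 54×1040 + 71×1299 + 25×318 + 73×1299 + 11×233 + 43×1192
  = 130720 + 1452 + 58608 + 18920 + 9657 + 46904 + 56160 + 92229 + 7950 + 94827 + 2563 + 51256 = 571246
Sum of weights = 1376 + 132 + 888 + 440 + 333 + 902 + 1040 + 1299 + 318 + 1299 + 233 + 1192 = 9452
Weighted mean = 571246 / 9452 = 60.436521
Difference (unweighted minus weighted) = -12.686521

-12.7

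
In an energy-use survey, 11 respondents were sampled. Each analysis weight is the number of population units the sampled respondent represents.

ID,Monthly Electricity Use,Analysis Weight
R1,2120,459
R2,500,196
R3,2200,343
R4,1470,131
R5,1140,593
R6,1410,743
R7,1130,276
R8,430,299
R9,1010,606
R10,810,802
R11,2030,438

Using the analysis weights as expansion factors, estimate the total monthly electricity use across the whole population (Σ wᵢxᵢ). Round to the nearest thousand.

Weighted total = 2120×459 + 500×196 + 2200×343 + 1470×131 + 1140×593 + 1410×743 + 1130×276 + 430×299 + 1010×606 + 810×802 + 2030×438
  = 6333170

6333000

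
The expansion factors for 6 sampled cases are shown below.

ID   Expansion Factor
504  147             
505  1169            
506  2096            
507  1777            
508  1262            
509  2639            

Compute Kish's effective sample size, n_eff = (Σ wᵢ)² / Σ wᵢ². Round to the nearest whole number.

Σ wᵢ = 9090
Σ wᵢ² = 21609 + 1366561 + 4393216 + 3157729 + 1592644 + 6964321 = 17496080
n_eff = 9090² / 17496080 = 82628100 / 17496080 = 4.7226636

5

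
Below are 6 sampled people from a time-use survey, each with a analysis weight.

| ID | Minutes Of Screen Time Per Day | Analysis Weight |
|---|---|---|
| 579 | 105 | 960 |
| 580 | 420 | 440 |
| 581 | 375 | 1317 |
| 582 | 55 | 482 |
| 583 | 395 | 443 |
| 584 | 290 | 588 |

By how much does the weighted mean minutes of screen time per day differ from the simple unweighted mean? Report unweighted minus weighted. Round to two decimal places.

1.11

Unweighted sum = 105 + 420 + 375 + 55 + 395 + 290 = 1640
Unweighted mean = 1640 / 6 = 273.33333
Weighted sum = 105×960 + 420×440 + 375×1317 + 55×482 + 395×443 + 290×588
  = 100800 + 184800 + 493875 + 26510 + 174985 + 170520 = 1151490
Sum of weights = 960 + 440 + 1317 + 482 + 443 + 588 = 4230
Weighted mean = 1151490 / 4230 = 272.21986
Difference (unweighted minus weighted) = 1.1134752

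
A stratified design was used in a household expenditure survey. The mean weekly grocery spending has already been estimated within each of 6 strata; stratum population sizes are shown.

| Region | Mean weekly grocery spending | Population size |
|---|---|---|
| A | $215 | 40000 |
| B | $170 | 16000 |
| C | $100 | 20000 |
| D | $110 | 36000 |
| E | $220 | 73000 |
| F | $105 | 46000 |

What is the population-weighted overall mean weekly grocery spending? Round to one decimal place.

Σ Nₕ·x̄ₕ = 38170000
Σ Nₕ = 40000 + 16000 + 20000 + 36000 + 73000 + 46000 = 231000
Overall mean = 38170000 / 231000 = 165.2381

165.2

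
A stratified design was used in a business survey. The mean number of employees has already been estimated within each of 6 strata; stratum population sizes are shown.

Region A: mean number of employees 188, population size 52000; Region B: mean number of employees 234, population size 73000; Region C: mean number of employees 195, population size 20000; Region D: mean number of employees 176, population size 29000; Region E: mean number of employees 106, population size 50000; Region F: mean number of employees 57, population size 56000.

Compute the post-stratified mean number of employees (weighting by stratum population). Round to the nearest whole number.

158

Σ Nₕ·x̄ₕ = 188×52000 + 234×73000 + 195×20000 + 176×29000 + 106×50000 + 57×56000
  = 44354000
Σ Nₕ = 52000 + 73000 + 20000 + 29000 + 50000 + 56000 = 280000
Overall mean = 44354000 / 280000 = 158.40714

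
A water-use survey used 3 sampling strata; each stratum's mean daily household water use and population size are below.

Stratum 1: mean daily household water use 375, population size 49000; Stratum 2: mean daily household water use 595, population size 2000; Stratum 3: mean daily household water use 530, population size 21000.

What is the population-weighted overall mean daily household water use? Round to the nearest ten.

Σ Nₕ·x̄ₕ = 375×49000 + 595×2000 + 530×21000
  = 30695000
Σ Nₕ = 72000
Overall mean = 30695000 / 72000 = 426.31944

430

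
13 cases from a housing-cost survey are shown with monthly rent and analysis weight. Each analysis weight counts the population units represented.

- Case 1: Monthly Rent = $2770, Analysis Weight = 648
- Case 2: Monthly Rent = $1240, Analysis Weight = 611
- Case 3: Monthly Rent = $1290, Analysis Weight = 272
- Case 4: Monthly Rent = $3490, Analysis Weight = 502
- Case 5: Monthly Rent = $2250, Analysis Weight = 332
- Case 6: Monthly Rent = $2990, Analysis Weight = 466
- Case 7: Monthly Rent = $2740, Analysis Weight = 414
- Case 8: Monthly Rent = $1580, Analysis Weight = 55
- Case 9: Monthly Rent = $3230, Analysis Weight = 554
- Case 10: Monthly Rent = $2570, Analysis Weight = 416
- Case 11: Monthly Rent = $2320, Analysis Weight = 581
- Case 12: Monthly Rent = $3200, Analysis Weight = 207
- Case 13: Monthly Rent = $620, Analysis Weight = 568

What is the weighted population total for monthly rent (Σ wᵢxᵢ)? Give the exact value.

Weighted total = 13238080

13238080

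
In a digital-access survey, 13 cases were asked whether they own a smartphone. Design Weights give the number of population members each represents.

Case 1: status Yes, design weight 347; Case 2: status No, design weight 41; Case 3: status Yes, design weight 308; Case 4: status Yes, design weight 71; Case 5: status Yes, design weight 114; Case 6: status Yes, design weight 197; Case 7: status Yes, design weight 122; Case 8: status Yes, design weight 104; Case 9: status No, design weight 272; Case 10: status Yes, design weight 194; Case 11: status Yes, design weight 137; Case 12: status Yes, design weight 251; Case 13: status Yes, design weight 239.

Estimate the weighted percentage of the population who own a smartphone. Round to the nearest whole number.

Sum of weights for 'Yes' = 347 + 308 + 71 + 114 + 197 + 122 + 104 + 194 + 137 + 251 + 239 = 2084
Total weight = 2397
Weighted proportion = 2084 / 2397 = 0.86942011 → 86.942011%

87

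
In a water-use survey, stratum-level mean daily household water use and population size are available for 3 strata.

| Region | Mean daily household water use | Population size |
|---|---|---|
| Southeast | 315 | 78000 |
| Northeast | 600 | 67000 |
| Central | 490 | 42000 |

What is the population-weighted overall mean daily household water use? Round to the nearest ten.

460

Σ Nₕ·x̄ₕ = 315×78000 + 600×67000 + 490×42000
  = 85350000
Σ Nₕ = 187000
Overall mean = 85350000 / 187000 = 456.41711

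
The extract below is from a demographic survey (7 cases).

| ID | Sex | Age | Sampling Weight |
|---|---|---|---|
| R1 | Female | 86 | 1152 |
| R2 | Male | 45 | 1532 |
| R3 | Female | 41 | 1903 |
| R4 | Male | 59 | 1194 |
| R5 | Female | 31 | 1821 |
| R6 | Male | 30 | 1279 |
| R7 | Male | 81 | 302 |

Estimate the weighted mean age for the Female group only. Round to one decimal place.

Female rows: R1, R3, R5
Weighted sum = 86×1152 + 41×1903 + 31×1821
  = 99072 + 78023 + 56451 = 233546
Sum of weights = 1152 + 1903 + 1821 = 4876
Weighted mean = 233546 / 4876 = 47.897047

47.9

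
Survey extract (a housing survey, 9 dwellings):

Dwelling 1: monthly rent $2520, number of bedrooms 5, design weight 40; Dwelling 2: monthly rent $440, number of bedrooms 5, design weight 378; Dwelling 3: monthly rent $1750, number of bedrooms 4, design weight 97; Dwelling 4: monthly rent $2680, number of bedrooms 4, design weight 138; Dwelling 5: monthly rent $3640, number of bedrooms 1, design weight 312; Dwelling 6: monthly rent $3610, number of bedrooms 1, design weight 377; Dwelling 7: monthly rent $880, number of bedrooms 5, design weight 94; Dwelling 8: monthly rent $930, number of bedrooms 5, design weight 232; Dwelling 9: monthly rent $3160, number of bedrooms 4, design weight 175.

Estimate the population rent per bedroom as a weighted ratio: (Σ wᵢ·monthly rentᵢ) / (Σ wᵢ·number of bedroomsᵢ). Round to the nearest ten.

Σ wᵢ·y = 2520×40 + 440×378 + 1750×97 + 2680×138 + 3640×312 + 3610×377 + 880×94 + 930×232 + 3160×175
  = 100800 + 166320 + 169750 + 369840 + 1135680 + 1360970 + 82720 + 215760 + 553000 = 4154840
Σ wᵢ·x = 6049
Ratio = 4154840 / 6049 = 686.86394

690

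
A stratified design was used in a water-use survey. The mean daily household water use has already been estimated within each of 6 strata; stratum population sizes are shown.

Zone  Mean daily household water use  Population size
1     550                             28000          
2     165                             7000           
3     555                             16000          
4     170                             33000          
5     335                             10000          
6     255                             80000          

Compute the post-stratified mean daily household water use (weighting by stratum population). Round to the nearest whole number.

315

Σ Nₕ·x̄ₕ = 550×28000 + 165×7000 + 555×16000 + 170×33000 + 335×10000 + 255×80000
  = 15400000 + 1155000 + 8880000 + 5610000 + 3350000 + 20400000 = 54795000
Σ Nₕ = 174000
Overall mean = 54795000 / 174000 = 314.91379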